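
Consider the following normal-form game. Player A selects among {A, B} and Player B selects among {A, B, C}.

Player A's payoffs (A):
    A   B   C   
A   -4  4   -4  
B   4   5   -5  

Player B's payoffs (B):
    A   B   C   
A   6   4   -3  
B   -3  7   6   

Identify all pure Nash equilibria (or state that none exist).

Find each player's best response to every opponent strategy; NE are the intersections.
Player A's best responses — vs A: B (payoff 4); vs B: B (payoff 5); vs C: A (payoff -4).
Player B's best responses — vs A: A (payoff 6); vs B: B (payoff 7).
The only mutual best response is (B, B); neither player gains by switching there.

(B, B)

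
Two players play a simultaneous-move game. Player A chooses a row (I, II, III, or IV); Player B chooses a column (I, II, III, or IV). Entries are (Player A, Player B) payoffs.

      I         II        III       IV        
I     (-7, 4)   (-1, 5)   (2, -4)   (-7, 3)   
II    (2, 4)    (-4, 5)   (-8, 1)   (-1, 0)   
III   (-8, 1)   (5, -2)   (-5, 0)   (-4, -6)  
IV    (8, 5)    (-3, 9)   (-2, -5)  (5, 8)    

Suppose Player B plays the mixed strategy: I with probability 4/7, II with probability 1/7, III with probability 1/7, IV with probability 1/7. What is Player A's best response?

IV

Compute Player A's expected payoff from each pure strategy against the given mix.
I: (4/7)·(-7) + (1/7)·(-1) + (1/7)·2 + (1/7)·(-7) = -34/7
II: (4/7)·2 + (1/7)·(-4) + (1/7)·(-8) + (1/7)·(-1) = -5/7
III: (4/7)·(-8) + (1/7)·5 + (1/7)·(-5) + (1/7)·(-4) = -36/7
IV: (4/7)·8 + (1/7)·(-3) + (1/7)·(-2) + (1/7)·5 = 32/7
Highest expected payoff is 32/7, from IV.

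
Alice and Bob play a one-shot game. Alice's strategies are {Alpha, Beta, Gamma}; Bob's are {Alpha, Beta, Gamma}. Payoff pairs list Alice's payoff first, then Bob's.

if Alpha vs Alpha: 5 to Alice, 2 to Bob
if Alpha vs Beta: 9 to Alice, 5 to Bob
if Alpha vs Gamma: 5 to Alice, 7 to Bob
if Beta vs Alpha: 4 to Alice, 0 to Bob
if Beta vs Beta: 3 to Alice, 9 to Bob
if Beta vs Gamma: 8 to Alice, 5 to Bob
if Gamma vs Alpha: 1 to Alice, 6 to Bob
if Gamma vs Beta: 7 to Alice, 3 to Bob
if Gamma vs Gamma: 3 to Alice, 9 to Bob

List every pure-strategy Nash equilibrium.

Find each player's best response to every opponent strategy; NE are the intersections.
Alice's best responses — vs Alpha: Alpha (payoff 5); vs Beta: Alpha (payoff 9); vs Gamma: Beta (payoff 8).
Bob's best responses — vs Alpha: Gamma (payoff 7); vs Beta: Beta (payoff 9); vs Gamma: Gamma (payoff 9).
No cell has both players best-responding. For instance, Alice's best reply to Alpha is Alpha, but against Alpha Bob prefers Gamma over Alpha.

No pure-strategy Nash equilibrium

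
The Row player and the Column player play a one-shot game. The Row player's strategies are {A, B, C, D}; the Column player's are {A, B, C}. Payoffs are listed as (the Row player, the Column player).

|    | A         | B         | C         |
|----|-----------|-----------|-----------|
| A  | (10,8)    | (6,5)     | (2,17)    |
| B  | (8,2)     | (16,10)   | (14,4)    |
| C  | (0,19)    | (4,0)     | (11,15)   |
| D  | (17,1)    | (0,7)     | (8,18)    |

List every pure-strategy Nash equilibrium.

(B, B)

Find each player's best response to every opponent strategy; NE are the intersections.
The Row player's best responses — vs A: D (payoff 17); vs B: B (payoff 16); vs C: B (payoff 14).
The Column player's best responses — vs A: C (payoff 17); vs B: B (payoff 10); vs C: A (payoff 19); vs D: C (payoff 18).
The only mutual best response is (B, B); neither player gains by switching there.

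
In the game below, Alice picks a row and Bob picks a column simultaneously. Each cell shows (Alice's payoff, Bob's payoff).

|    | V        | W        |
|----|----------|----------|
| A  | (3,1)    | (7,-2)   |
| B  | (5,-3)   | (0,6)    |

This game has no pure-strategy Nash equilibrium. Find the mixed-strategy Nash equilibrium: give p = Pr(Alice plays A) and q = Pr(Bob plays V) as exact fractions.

In a mixed NE each player is indifferent between their pure strategies, so the opponent's mix sets the indifference.
Bob indifferent between V and W: p·1 + (1−p)·(-3) = p·(-2) + (1−p)·6 ⟹ (-3) + 4p = 6 + (-8)p ⟹ p = 3/4.
Alice indifferent between A and B: q·3 + (1−q)·7 = q·5 + (1−q)·0 ⟹ 7 + (-4)q = 0 + 5q ⟹ q = 7/9.

p = 3/4, q = 7/9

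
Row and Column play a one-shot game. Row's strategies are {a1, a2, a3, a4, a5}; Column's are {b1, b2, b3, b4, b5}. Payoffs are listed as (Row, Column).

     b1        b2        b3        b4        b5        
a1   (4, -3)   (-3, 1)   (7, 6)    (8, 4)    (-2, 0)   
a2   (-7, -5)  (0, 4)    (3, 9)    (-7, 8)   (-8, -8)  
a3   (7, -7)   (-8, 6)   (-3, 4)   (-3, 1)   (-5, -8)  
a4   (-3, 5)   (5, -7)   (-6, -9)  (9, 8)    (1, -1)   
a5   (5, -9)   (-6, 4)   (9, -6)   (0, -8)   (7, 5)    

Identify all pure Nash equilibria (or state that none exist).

Find each player's best response to every opponent strategy; NE are the intersections.
Row's best responses — vs b1: a3 (payoff 7); vs b2: a4 (payoff 5); vs b3: a5 (payoff 9); vs b4: a4 (payoff 9); vs b5: a5 (payoff 7).
Column's best responses — vs a1: b3 (payoff 6); vs a2: b3 (payoff 9); vs a3: b2 (payoff 6); vs a4: b4 (payoff 8); vs a5: b5 (payoff 5).
Mutual best responses occur at (a4, b4) and (a5, b5); at each, neither player gains by switching.

(a4, b4) and (a5, b5)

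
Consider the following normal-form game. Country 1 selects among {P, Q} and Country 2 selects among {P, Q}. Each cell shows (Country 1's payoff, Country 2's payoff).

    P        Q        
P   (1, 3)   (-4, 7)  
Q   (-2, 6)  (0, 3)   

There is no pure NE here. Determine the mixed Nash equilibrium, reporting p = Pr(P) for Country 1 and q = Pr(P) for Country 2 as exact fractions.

Each player's mixing probability is pinned down by making the *other* player indifferent.
Country 2 indifferent between P and Q: p·3 + (1−p)·6 = p·7 + (1−p)·3 ⟹ 6 + (-3)p = 3 + 4p ⟹ p = 3/7.
Country 1 indifferent between P and Q: q·1 + (1−q)·(-4) = q·(-2) + (1−q)·0 ⟹ (-4) + 5q = 0 + (-2)q ⟹ q = 4/7.

p = 3/7, q = 4/7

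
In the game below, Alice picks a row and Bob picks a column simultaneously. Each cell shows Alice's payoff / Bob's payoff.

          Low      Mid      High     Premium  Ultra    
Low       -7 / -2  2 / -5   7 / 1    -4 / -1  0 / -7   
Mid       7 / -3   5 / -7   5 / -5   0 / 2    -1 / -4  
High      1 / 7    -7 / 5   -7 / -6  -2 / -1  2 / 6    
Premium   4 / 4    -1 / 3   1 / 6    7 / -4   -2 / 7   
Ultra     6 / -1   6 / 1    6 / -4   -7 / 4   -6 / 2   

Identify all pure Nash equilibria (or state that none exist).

A profile is a Nash equilibrium when each player is best-responding to the other.
Alice's best responses — vs Low: Mid (payoff 7); vs Mid: Ultra (payoff 6); vs High: Low (payoff 7); vs Premium: Premium (payoff 7); vs Ultra: High (payoff 2).
Bob's best responses — vs Low: High (payoff 1); vs Mid: Premium (payoff 2); vs High: Low (payoff 7); vs Premium: Ultra (payoff 7); vs Ultra: Premium (payoff 4).
The only mutual best response is (Low, High); neither player gains by switching there.

(Low, High)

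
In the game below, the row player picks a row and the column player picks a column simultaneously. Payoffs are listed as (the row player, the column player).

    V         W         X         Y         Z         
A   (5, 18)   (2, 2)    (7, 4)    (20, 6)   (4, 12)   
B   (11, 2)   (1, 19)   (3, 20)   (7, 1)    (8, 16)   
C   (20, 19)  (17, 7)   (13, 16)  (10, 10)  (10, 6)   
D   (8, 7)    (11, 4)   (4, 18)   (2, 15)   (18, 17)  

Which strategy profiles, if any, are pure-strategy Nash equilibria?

(C, V)

Find each player's best response to every opponent strategy; NE are the intersections.
The row player's best responses — vs V: C (payoff 20); vs W: C (payoff 17); vs X: C (payoff 13); vs Y: A (payoff 20); vs Z: D (payoff 18).
The column player's best responses — vs A: V (payoff 18); vs B: X (payoff 20); vs C: V (payoff 19); vs D: X (payoff 18).
The only mutual best response is (C, V); neither player gains by switching there.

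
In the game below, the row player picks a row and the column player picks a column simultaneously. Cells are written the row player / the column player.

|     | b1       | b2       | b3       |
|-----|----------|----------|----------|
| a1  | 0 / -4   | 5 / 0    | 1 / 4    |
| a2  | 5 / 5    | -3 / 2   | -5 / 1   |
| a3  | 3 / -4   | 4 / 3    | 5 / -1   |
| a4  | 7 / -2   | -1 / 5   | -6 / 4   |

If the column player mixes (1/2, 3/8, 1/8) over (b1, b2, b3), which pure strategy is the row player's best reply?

Compute the row player's expected payoff from each pure strategy against the given mix.
a1: (1/2)·0 + (3/8)·5 + (1/8)·1 = 2
a2: (1/2)·5 + (3/8)·(-3) + (1/8)·(-5) = 3/4
a3: (1/2)·3 + (3/8)·4 + (1/8)·5 = 29/8
a4: (1/2)·7 + (3/8)·(-1) + (1/8)·(-6) = 19/8
Highest expected payoff is 29/8, from a3.

a3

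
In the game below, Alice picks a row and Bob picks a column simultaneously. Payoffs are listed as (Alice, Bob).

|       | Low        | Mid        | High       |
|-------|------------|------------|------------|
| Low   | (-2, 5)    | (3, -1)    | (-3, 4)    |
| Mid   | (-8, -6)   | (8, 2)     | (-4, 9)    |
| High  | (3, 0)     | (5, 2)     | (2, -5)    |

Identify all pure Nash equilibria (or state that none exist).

Find each player's best response to every opponent strategy; NE are the intersections.
Alice's best responses — vs Low: High (payoff 3); vs Mid: Mid (payoff 8); vs High: High (payoff 2).
Bob's best responses — vs Low: Low (payoff 5); vs Mid: High (payoff 9); vs High: Mid (payoff 2).
No cell has both players best-responding. For instance, Alice's best reply to Mid is Mid, but against Mid Bob prefers High over Mid.

None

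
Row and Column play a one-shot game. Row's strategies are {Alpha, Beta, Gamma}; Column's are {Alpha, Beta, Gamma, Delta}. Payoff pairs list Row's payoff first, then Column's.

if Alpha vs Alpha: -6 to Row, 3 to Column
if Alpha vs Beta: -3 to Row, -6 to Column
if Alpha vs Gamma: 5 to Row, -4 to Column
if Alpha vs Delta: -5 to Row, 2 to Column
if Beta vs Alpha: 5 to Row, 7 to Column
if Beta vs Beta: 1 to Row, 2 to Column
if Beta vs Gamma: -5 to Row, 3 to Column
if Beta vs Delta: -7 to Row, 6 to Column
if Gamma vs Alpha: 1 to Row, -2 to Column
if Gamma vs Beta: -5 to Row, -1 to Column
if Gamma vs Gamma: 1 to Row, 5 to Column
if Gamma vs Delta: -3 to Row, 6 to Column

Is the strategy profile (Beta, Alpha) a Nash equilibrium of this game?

Yes

Holding Column at Alpha: Row gets 5 from Beta, versus -6 from Alpha, 1 from Gamma. No profitable deviation for Row.
Holding Row at Beta: Column gets 7 from Alpha, versus 2 from Beta, 3 from Gamma, 6 from Delta. No profitable deviation for Column either.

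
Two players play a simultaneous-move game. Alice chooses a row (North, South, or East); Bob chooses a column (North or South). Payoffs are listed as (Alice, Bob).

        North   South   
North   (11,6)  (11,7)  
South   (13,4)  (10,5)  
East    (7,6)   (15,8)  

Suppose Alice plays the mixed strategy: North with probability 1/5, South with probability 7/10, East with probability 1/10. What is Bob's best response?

Compute Bob's expected payoff from each pure strategy against the given mix.
North: (1/5)·6 + (7/10)·4 + (1/10)·6 = 23/5
South: (1/5)·7 + (7/10)·5 + (1/10)·8 = 57/10
Highest expected payoff is 57/10, from South.

South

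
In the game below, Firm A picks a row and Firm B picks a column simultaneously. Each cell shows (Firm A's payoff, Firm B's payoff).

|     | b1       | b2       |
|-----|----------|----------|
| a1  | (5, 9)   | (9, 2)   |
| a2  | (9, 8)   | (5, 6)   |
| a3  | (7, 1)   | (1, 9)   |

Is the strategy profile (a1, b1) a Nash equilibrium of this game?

No

Holding Firm B at b1: Firm A gets 5 from a1 but could get 9 by switching to a2. Firm A has a profitable deviation.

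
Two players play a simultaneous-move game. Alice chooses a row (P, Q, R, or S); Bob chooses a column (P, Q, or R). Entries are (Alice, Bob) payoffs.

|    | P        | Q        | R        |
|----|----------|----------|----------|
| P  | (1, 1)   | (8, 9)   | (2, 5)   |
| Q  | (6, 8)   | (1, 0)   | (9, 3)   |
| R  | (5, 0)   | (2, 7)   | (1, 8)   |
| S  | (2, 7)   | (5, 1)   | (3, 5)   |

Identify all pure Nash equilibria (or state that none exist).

(P, Q) and (Q, P)

Check mutual best responses: a cell is a NE iff neither player can gain by unilaterally deviating.
Alice's best responses — vs P: Q (payoff 6); vs Q: P (payoff 8); vs R: Q (payoff 9).
Bob's best responses — vs P: Q (payoff 9); vs Q: P (payoff 8); vs R: R (payoff 8); vs S: P (payoff 7).
Mutual best responses occur at (P, Q) and (Q, P); at each, neither player gains by switching.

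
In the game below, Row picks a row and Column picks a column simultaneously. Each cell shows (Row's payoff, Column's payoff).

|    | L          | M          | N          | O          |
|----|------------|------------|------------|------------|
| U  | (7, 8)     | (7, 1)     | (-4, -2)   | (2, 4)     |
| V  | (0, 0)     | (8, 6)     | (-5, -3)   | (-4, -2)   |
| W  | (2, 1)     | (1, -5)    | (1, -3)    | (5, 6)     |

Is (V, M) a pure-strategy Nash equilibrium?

Yes

Holding Column at M: Row gets 8 from V, versus 7 from U, 1 from W. No profitable deviation for Row.
Holding Row at V: Column gets 6 from M, versus 0 from L, -3 from N, -2 from O. No profitable deviation for Column either.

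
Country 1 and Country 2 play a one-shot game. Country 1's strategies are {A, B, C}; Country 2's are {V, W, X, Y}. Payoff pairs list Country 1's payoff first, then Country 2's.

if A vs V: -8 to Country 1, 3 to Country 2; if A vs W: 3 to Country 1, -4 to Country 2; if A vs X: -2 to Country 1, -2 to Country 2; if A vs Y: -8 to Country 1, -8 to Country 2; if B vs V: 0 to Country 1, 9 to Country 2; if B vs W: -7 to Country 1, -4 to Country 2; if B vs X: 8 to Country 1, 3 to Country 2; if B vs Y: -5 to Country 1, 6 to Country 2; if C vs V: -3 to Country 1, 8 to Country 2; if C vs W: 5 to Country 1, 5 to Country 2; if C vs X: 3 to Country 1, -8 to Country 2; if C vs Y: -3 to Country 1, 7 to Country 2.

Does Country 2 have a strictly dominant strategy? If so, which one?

V

Check whether one of Country 2's strategies beats all alternatives regardless of what the opponent does.
V strictly dominates: vs A: 3 > each of {-4, -2, -8}; vs B: 9 > each of {-4, 3, 6}; vs C: 8 > each of {5, -8, 7}.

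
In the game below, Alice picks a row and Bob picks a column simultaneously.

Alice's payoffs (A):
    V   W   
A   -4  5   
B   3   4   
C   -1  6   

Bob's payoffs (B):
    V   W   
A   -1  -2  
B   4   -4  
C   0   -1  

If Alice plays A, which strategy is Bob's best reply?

With Alice fixed at A, Bob's payoffs are: V → -1, W → -2.
The maximum is -1, achieved by V.

V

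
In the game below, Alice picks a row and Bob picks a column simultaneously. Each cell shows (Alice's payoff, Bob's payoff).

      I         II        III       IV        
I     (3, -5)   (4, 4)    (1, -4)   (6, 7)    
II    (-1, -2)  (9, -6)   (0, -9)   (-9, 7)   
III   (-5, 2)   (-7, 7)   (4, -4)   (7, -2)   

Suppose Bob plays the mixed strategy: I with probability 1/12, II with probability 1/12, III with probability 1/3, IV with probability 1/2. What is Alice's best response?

I

Alice's best reply maximizes expected payoff against the mix.
I: (1/12)·3 + (1/12)·4 + (1/3)·1 + (1/2)·6 = 47/12
II: (1/12)·(-1) + (1/12)·9 + (1/3)·0 + (1/2)·(-9) = -23/6
III: (1/12)·(-5) + (1/12)·(-7) + (1/3)·4 + (1/2)·7 = 23/6
Highest expected payoff is 47/12, from I.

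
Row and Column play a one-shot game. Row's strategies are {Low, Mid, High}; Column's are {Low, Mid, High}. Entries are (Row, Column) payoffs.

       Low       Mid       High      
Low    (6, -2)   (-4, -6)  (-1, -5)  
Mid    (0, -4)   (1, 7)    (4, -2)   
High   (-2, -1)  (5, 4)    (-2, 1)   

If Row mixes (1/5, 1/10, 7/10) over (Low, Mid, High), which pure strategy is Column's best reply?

Compute Column's expected payoff from each pure strategy against the given mix.
Low: (1/5)·(-2) + (1/10)·(-4) + (7/10)·(-1) = -3/2
Mid: (1/5)·(-6) + (1/10)·7 + (7/10)·4 = 23/10
High: (1/5)·(-5) + (1/10)·(-2) + (7/10)·1 = -1/2
Highest expected payoff is 23/10, from Mid.

Mid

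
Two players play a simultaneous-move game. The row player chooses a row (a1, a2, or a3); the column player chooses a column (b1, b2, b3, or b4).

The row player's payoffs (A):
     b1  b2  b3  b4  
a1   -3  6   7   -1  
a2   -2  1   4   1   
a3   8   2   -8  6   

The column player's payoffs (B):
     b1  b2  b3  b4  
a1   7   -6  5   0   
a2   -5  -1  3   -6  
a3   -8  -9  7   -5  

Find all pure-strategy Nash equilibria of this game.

None

A profile is a Nash equilibrium when each player is best-responding to the other.
The row player's best responses — vs b1: a3 (payoff 8); vs b2: a1 (payoff 6); vs b3: a1 (payoff 7); vs b4: a3 (payoff 6).
The column player's best responses — vs a1: b1 (payoff 7); vs a2: b3 (payoff 3); vs a3: b3 (payoff 7).
No cell has both players best-responding. For instance, the row player's best reply to b2 is a1, but against a1 the column player prefers b1 over b2.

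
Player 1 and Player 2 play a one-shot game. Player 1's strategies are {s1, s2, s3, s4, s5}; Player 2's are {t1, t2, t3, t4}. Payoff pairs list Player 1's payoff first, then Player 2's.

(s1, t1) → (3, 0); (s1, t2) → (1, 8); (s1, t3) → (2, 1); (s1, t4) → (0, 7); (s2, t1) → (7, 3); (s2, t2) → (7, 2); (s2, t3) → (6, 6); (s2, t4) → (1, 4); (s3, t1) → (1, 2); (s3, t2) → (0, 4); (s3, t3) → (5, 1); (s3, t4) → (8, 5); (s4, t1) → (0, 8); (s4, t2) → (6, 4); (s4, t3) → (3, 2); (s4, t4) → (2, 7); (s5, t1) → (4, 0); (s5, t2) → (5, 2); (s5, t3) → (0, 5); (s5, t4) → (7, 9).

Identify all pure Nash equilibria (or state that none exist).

A profile is a Nash equilibrium when each player is best-responding to the other.
Player 1's best responses — vs t1: s2 (payoff 7); vs t2: s2 (payoff 7); vs t3: s2 (payoff 6); vs t4: s3 (payoff 8).
Player 2's best responses — vs s1: t2 (payoff 8); vs s2: t3 (payoff 6); vs s3: t4 (payoff 5); vs s4: t1 (payoff 8); vs s5: t4 (payoff 9).
Mutual best responses occur at (s2, t3) and (s3, t4); at each, neither player gains by switching.

(s2, t3) and (s3, t4)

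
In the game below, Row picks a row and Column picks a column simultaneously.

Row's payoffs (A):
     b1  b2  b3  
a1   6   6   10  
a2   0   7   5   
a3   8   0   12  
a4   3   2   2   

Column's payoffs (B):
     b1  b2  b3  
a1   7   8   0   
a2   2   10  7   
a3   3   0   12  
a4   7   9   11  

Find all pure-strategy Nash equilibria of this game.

Check mutual best responses: a cell is a NE iff neither player can gain by unilaterally deviating.
Row's best responses — vs b1: a3 (payoff 8); vs b2: a2 (payoff 7); vs b3: a3 (payoff 12).
Column's best responses — vs a1: b2 (payoff 8); vs a2: b2 (payoff 10); vs a3: b3 (payoff 12); vs a4: b3 (payoff 11).
Mutual best responses occur at (a2, b2) and (a3, b3); at each, neither player gains by switching.

(a2, b2) and (a3, b3)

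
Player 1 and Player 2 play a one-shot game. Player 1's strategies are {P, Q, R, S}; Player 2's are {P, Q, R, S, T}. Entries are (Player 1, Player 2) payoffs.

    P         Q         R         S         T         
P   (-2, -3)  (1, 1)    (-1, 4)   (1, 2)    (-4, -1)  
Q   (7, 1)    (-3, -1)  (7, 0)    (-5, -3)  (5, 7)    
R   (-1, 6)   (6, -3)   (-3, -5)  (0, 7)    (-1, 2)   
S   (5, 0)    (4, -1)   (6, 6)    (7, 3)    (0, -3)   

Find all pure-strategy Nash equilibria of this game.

(Q, T)

A profile is a Nash equilibrium when each player is best-responding to the other.
Player 1's best responses — vs P: Q (payoff 7); vs Q: R (payoff 6); vs R: Q (payoff 7); vs S: S (payoff 7); vs T: Q (payoff 5).
Player 2's best responses — vs P: R (payoff 4); vs Q: T (payoff 7); vs R: S (payoff 7); vs S: R (payoff 6).
The only mutual best response is (Q, T); neither player gains by switching there.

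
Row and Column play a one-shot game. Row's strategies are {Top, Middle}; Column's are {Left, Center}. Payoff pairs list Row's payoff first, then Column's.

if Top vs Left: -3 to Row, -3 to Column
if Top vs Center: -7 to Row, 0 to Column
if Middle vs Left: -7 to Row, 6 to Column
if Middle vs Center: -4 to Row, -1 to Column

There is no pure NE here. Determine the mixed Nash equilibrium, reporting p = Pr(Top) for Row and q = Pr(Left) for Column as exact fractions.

p = 7/10, q = 3/7

Each player's mixing probability is pinned down by making the *other* player indifferent.
Column indifferent between Left and Center: p·(-3) + (1−p)·6 = p·0 + (1−p)·(-1) ⟹ 6 + (-9)p = (-1) + 1p ⟹ p = 7/10.
Row indifferent between Top and Middle: q·(-3) + (1−q)·(-7) = q·(-7) + (1−q)·(-4) ⟹ (-7) + 4q = (-4) + (-3)q ⟹ q = 3/7.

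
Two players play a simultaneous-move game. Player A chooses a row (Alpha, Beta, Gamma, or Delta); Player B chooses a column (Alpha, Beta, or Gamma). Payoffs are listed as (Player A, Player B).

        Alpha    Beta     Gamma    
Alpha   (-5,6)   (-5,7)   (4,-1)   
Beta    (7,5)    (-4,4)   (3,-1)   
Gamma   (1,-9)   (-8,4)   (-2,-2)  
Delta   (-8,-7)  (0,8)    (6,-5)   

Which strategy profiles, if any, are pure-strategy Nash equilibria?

A profile is a Nash equilibrium when each player is best-responding to the other.
Player A's best responses — vs Alpha: Beta (payoff 7); vs Beta: Delta (payoff 0); vs Gamma: Delta (payoff 6).
Player B's best responses — vs Alpha: Beta (payoff 7); vs Beta: Alpha (payoff 5); vs Gamma: Beta (payoff 4); vs Delta: Beta (payoff 8).
Mutual best responses occur at (Beta, Alpha) and (Delta, Beta); at each, neither player gains by switching.

(Beta, Alpha) and (Delta, Beta)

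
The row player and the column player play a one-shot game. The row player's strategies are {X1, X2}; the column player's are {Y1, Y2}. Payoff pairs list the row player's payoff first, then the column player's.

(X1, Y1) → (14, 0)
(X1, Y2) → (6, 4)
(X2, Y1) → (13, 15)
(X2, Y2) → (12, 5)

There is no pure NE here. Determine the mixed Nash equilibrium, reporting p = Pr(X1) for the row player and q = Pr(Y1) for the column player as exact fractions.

p = 5/7, q = 6/7

Each player's mixing probability is pinned down by making the *other* player indifferent.
The column player indifferent between Y1 and Y2: p·0 + (1−p)·15 = p·4 + (1−p)·5 ⟹ 15 + (-15)p = 5 + (-1)p ⟹ p = 5/7.
The row player indifferent between X1 and X2: q·14 + (1−q)·6 = q·13 + (1−q)·12 ⟹ 6 + 8q = 12 + 1q ⟹ q = 6/7.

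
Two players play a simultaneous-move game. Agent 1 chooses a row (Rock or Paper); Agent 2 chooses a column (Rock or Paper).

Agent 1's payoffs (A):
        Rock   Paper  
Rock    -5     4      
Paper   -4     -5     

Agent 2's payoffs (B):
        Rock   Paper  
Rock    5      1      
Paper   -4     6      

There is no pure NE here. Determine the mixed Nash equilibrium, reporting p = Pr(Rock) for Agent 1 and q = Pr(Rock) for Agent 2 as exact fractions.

In a mixed NE each player is indifferent between their pure strategies, so the opponent's mix sets the indifference.
Agent 2 indifferent between Rock and Paper: p·5 + (1−p)·(-4) = p·1 + (1−p)·6 ⟹ (-4) + 9p = 6 + (-5)p ⟹ p = 5/7.
Agent 1 indifferent between Rock and Paper: q·(-5) + (1−q)·4 = q·(-4) + (1−q)·(-5) ⟹ 4 + (-9)q = (-5) + 1q ⟹ q = 9/10.

p = 5/7, q = 9/10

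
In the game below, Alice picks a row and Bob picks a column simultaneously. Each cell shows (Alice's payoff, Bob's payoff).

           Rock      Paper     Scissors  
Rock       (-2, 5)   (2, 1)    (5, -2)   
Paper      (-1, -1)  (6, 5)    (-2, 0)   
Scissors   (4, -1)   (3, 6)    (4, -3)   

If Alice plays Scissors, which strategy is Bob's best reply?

With Alice fixed at Scissors, Bob's payoffs are: Rock → -1, Paper → 6, Scissors → -3.
The maximum is 6, achieved by Paper.

Paper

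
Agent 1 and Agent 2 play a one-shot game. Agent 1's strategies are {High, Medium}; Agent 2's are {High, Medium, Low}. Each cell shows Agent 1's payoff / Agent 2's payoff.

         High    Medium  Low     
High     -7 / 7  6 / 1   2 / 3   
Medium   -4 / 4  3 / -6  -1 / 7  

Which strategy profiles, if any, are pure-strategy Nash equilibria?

There is no pure-strategy Nash equilibrium

Find each player's best response to every opponent strategy; NE are the intersections.
Agent 1's best responses — vs High: Medium (payoff -4); vs Medium: High (payoff 6); vs Low: High (payoff 2).
Agent 2's best responses — vs High: High (payoff 7); vs Medium: Low (payoff 7).
No cell has both players best-responding. For instance, Agent 1's best reply to Low is High, but against High Agent 2 prefers High over Low.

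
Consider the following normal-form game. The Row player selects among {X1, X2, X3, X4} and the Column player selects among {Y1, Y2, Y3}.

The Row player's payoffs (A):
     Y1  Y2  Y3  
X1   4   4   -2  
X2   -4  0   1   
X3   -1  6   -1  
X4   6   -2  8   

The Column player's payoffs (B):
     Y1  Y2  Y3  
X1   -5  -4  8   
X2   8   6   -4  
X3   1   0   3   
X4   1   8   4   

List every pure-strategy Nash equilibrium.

Find each player's best response to every opponent strategy; NE are the intersections.
The Row player's best responses — vs Y1: X4 (payoff 6); vs Y2: X3 (payoff 6); vs Y3: X4 (payoff 8).
The Column player's best responses — vs X1: Y3 (payoff 8); vs X2: Y1 (payoff 8); vs X3: Y3 (payoff 3); vs X4: Y2 (payoff 8).
No cell has both players best-responding. For instance, the Row player's best reply to Y1 is X4, but against X4 the Column player prefers Y2 over Y1.

There is no pure-strategy Nash equilibrium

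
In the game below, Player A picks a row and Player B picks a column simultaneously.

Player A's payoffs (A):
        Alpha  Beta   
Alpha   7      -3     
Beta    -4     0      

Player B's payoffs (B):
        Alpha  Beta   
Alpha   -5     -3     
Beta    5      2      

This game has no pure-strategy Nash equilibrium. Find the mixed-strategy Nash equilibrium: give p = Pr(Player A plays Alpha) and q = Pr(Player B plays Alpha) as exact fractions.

p = 3/5, q = 3/14

Each player's mixing probability is pinned down by making the *other* player indifferent.
Player B indifferent between Alpha and Beta: p·(-5) + (1−p)·5 = p·(-3) + (1−p)·2 ⟹ 5 + (-10)p = 2 + (-5)p ⟹ p = 3/5.
Player A indifferent between Alpha and Beta: q·7 + (1−q)·(-3) = q·(-4) + (1−q)·0 ⟹ (-3) + 10q = 0 + (-4)q ⟹ q = 3/14.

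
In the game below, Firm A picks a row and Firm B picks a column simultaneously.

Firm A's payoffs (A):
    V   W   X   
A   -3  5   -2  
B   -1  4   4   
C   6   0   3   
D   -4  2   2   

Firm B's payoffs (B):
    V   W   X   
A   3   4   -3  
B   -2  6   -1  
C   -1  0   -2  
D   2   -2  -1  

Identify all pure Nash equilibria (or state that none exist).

(A, W)

A profile is a Nash equilibrium when each player is best-responding to the other.
Firm A's best responses — vs V: C (payoff 6); vs W: A (payoff 5); vs X: B (payoff 4).
Firm B's best responses — vs A: W (payoff 4); vs B: W (payoff 6); vs C: W (payoff 0); vs D: V (payoff 2).
The only mutual best response is (A, W); neither player gains by switching there.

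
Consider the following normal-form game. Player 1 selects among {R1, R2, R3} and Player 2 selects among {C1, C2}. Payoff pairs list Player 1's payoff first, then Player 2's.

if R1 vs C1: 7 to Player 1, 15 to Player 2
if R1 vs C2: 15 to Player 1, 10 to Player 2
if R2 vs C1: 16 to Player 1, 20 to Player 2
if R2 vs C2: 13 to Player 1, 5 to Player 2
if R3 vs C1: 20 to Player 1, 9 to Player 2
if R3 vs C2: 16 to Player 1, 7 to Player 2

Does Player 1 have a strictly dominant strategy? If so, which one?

R3

Check whether one of Player 1's strategies beats all alternatives regardless of what the opponent does.
R3 strictly dominates: vs C1: 20 > each of {7, 16}; vs C2: 16 > each of {15, 13}.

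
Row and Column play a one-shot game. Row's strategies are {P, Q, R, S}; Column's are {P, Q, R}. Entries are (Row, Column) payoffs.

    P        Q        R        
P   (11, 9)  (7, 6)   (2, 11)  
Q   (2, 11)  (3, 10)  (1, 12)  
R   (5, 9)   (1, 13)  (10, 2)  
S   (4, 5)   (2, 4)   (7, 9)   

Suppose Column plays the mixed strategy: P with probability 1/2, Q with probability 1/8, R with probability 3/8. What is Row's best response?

P

Row's best reply maximizes expected payoff against the mix.
P: (1/2)·11 + (1/8)·7 + (3/8)·2 = 57/8
Q: (1/2)·2 + (1/8)·3 + (3/8)·1 = 7/4
R: (1/2)·5 + (1/8)·1 + (3/8)·10 = 51/8
S: (1/2)·4 + (1/8)·2 + (3/8)·7 = 39/8
Highest expected payoff is 57/8, from P.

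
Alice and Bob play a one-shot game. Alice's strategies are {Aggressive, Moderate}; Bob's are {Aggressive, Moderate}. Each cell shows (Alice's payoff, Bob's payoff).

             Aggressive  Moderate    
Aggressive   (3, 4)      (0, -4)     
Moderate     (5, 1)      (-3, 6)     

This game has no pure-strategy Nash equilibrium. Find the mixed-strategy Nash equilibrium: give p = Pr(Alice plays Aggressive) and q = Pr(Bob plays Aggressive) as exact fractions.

In a mixed NE each player is indifferent between their pure strategies, so the opponent's mix sets the indifference.
Bob indifferent between Aggressive and Moderate: p·4 + (1−p)·1 = p·(-4) + (1−p)·6 ⟹ 1 + 3p = 6 + (-10)p ⟹ p = 5/13.
Alice indifferent between Aggressive and Moderate: q·3 + (1−q)·0 = q·5 + (1−q)·(-3) ⟹ 0 + 3q = (-3) + 8q ⟹ q = 3/5.

p = 5/13, q = 3/5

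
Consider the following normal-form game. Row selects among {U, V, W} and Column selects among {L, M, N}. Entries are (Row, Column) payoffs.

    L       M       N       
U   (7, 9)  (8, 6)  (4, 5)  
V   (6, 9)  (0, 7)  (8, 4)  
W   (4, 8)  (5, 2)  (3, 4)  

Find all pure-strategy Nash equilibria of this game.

(U, L)

Find each player's best response to every opponent strategy; NE are the intersections.
Row's best responses — vs L: U (payoff 7); vs M: U (payoff 8); vs N: V (payoff 8).
Column's best responses — vs U: L (payoff 9); vs V: L (payoff 9); vs W: L (payoff 8).
The only mutual best response is (U, L); neither player gains by switching there.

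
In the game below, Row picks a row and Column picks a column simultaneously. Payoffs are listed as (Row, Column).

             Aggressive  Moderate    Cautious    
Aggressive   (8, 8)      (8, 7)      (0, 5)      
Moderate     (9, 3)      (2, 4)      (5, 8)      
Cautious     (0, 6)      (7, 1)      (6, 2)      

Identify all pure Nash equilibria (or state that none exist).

A profile is a Nash equilibrium when each player is best-responding to the other.
Row's best responses — vs Aggressive: Moderate (payoff 9); vs Moderate: Aggressive (payoff 8); vs Cautious: Cautious (payoff 6).
Column's best responses — vs Aggressive: Aggressive (payoff 8); vs Moderate: Cautious (payoff 8); vs Cautious: Aggressive (payoff 6).
No cell has both players best-responding. For instance, Row's best reply to Cautious is Cautious, but against Cautious Column prefers Aggressive over Cautious.

None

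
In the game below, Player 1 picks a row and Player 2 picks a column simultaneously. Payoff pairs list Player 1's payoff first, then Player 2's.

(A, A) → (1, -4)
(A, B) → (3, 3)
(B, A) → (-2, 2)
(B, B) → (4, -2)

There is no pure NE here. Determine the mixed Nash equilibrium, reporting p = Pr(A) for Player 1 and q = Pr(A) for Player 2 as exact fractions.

p = 4/11, q = 1/4

Each player's mixing probability is pinned down by making the *other* player indifferent.
Player 2 indifferent between A and B: p·(-4) + (1−p)·2 = p·3 + (1−p)·(-2) ⟹ 2 + (-6)p = (-2) + 5p ⟹ p = 4/11.
Player 1 indifferent between A and B: q·1 + (1−q)·3 = q·(-2) + (1−q)·4 ⟹ 3 + (-2)q = 4 + (-6)q ⟹ q = 1/4.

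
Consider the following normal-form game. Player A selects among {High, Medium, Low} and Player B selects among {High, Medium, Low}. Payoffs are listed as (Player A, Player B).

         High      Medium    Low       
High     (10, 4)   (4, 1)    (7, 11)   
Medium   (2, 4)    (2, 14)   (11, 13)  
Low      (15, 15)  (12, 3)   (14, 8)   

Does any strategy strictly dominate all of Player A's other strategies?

Check whether one of Player A's strategies beats all alternatives regardless of what the opponent does.
Low strictly dominates: vs High: 15 > each of {10, 2}; vs Medium: 12 > each of {4, 2}; vs Low: 14 > each of {7, 11}.

Low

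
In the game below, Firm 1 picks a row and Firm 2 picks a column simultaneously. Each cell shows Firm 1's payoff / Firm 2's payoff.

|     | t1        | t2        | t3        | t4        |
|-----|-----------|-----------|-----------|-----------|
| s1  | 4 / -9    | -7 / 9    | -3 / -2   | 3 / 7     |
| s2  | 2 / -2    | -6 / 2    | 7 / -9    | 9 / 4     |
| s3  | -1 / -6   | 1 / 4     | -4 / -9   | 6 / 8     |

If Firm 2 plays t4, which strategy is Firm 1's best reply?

With Firm 2 fixed at t4, Firm 1's payoffs are: s1 → 3, s2 → 9, s3 → 6.
The maximum is 9, achieved by s2.

s2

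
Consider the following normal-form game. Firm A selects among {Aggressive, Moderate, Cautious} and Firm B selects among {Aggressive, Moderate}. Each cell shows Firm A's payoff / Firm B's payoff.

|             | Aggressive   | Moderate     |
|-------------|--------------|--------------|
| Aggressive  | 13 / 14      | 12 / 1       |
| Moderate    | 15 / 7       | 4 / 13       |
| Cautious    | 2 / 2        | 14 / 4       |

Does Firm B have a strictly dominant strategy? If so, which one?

A strategy is strictly dominant if it gives Firm B a strictly higher payoff than every other strategy, against every choice by the opponent.
Aggressive is not dominant: against Moderate, Moderate gives 13 > 7.
Moderate is not dominant: against Aggressive, Aggressive gives 14 > 1.
No single strategy is best against every opponent action.

None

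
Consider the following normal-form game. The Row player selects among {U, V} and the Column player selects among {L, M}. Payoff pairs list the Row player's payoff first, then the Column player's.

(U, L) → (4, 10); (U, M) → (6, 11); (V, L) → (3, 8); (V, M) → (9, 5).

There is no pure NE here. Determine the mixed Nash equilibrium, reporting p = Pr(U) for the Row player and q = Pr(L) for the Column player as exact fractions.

Each player's mixing probability is pinned down by making the *other* player indifferent.
The Column player indifferent between L and M: p·10 + (1−p)·8 = p·11 + (1−p)·5 ⟹ 8 + 2p = 5 + 6p ⟹ p = 3/4.
The Row player indifferent between U and V: q·4 + (1−q)·6 = q·3 + (1−q)·9 ⟹ 6 + (-2)q = 9 + (-6)q ⟹ q = 3/4.

p = 3/4, q = 3/4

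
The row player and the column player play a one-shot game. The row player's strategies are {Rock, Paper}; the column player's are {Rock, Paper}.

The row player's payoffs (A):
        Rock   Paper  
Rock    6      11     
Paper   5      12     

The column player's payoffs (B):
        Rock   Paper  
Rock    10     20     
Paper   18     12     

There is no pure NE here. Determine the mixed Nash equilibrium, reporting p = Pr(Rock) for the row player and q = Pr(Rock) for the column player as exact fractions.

Each player's mixing probability is pinned down by making the *other* player indifferent.
The column player indifferent between Rock and Paper: p·10 + (1−p)·18 = p·20 + (1−p)·12 ⟹ 18 + (-8)p = 12 + 8p ⟹ p = 3/8.
The row player indifferent between Rock and Paper: q·6 + (1−q)·11 = q·5 + (1−q)·12 ⟹ 11 + (-5)q = 12 + (-7)q ⟹ q = 1/2.

p = 3/8, q = 1/2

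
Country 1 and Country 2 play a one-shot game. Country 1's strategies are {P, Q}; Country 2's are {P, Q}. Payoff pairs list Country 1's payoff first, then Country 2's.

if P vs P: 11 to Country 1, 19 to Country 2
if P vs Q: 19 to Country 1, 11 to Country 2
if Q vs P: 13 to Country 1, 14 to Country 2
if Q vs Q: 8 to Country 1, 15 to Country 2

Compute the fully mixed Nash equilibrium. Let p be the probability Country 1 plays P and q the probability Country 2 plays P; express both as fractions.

Each player's mixing probability is pinned down by making the *other* player indifferent.
Country 2 indifferent between P and Q: p·19 + (1−p)·14 = p·11 + (1−p)·15 ⟹ 14 + 5p = 15 + (-4)p ⟹ p = 1/9.
Country 1 indifferent between P and Q: q·11 + (1−q)·19 = q·13 + (1−q)·8 ⟹ 19 + (-8)q = 8 + 5q ⟹ q = 11/13.

p = 1/9, q = 11/13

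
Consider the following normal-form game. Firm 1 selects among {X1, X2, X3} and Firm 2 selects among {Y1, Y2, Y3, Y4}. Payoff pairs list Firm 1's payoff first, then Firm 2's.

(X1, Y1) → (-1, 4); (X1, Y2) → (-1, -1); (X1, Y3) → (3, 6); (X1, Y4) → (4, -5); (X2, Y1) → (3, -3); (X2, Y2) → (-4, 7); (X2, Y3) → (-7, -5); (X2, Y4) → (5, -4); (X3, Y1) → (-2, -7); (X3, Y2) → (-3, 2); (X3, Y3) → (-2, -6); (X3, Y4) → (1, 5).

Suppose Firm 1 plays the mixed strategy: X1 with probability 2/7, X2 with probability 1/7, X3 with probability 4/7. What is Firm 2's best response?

Compute Firm 2's expected payoff from each pure strategy against the given mix.
Y1: (2/7)·4 + (1/7)·(-3) + (4/7)·(-7) = -23/7
Y2: (2/7)·(-1) + (1/7)·7 + (4/7)·2 = 13/7
Y3: (2/7)·6 + (1/7)·(-5) + (4/7)·(-6) = -17/7
Y4: (2/7)·(-5) + (1/7)·(-4) + (4/7)·5 = 6/7
Highest expected payoff is 13/7, from Y2.

Y2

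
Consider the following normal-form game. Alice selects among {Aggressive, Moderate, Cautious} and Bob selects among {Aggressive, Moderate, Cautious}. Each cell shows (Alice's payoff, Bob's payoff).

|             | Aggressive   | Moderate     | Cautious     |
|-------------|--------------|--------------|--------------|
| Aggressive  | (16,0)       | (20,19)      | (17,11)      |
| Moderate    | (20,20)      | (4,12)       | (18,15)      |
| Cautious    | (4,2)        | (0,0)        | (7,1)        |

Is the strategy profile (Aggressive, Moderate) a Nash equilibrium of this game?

Holding Bob at Moderate: Alice gets 20 from Aggressive, versus 4 from Moderate, 0 from Cautious. No profitable deviation for Alice.
Holding Alice at Aggressive: Bob gets 19 from Moderate, versus 0 from Aggressive, 11 from Cautious. No profitable deviation for Bob either.

Yes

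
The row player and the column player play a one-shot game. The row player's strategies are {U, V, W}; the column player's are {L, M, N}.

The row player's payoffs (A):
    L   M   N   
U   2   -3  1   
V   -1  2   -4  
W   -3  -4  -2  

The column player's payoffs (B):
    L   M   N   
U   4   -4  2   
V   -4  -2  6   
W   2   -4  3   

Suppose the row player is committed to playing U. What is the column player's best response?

With the row player fixed at U, the column player's payoffs are: L → 4, M → -4, N → 2.
The maximum is 4, achieved by L.

L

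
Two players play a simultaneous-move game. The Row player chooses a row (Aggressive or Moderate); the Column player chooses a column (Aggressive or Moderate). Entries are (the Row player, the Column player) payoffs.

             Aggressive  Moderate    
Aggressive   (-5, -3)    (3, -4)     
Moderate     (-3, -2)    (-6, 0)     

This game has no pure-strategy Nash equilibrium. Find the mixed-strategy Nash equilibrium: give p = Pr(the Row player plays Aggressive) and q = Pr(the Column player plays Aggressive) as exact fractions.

Each player's mixing probability is pinned down by making the *other* player indifferent.
The Column player indifferent between Aggressive and Moderate: p·(-3) + (1−p)·(-2) = p·(-4) + (1−p)·0 ⟹ (-2) + (-1)p = 0 + (-4)p ⟹ p = 2/3.
The Row player indifferent between Aggressive and Moderate: q·(-5) + (1−q)·3 = q·(-3) + (1−q)·(-6) ⟹ 3 + (-8)q = (-6) + 3q ⟹ q = 9/11.

p = 2/3, q = 9/11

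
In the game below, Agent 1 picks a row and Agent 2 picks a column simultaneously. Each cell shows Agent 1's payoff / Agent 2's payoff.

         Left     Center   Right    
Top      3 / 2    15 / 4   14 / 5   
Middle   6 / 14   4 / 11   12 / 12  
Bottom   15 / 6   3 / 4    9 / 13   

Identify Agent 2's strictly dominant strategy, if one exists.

Check whether one of Agent 2's strategies beats all alternatives regardless of what the opponent does.
Left is not dominant: against Top, Center gives 4 > 2.
Center is not dominant: against Top, Right gives 5 > 4.
Right is not dominant: against Middle, Left gives 14 > 12.
No single strategy is best against every opponent action.

None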